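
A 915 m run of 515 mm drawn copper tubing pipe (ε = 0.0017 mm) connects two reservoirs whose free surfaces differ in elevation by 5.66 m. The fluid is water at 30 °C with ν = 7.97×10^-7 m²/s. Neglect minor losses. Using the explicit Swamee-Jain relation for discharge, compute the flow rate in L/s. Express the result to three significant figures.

Swamee-Jain (Type II): Q = -0.965·√(gD⁵h_f/L)·ln[ε/(3.7D) + √(3.17ν²L/(gD³h_f))]
√(gD⁵h_f/L) = √(9.81·0.515⁵·5.66/915) = 0.04689
ε/(3.7D) = 8.92×10^-7; √(3.17ν²L/(gD³h_f)) = 1.56×10^-5
Q = -0.965·0.04689·ln(1.648×10^-5) = 0.4983 m³/s
Check: V = 2.39 m/s, Re = 1.55×10^6, f = 0.01091, h_f = 5.65 m ≈ 5.66 m ✓

Q ≈ 498 L/s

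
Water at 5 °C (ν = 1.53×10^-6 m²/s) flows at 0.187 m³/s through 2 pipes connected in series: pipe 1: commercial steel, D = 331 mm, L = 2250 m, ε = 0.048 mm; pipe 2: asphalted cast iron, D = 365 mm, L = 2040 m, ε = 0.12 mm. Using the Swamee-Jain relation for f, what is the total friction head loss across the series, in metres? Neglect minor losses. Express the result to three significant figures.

H ≈ 39.9 m

Pipe 1: V = 2.173 m/s, Re = 4.70×10^5, ε/D = 1.45×10^-4, f = 0.01506, h_1 = f(L/D)V²/2g = 24.64 m
Pipe 2: V = 1.787 m/s, Re = 4.26×10^5, ε/D = 3.29×10^-4, f = 0.01678, h_2 = f(L/D)V²/2g = 15.27 m
Series → Q common, losses add: H = Σh = 39.91 m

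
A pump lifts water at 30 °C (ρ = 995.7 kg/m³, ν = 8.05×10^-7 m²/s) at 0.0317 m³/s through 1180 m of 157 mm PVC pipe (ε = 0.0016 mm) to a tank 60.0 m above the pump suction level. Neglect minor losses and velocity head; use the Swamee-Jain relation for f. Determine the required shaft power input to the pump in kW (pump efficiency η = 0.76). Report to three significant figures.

P_shaft ≈ 30.4 kW

V = 4Q/(πD²) = 1.637 m/s; Re = 3.19×10^5; ε/D = 1.02×10^-5; f = 0.01433
h_f = f(L/D)V²/2g = 14.72 m
Total head H = z + h_f = 60.0 + 14.72 = 74.72 m
P_hyd = ρgQH = 995.7·9.81·0.0317·74.72 = 23.14 kW
P_shaft = P_hyd/η = 23.14/0.76 = 30.44 kW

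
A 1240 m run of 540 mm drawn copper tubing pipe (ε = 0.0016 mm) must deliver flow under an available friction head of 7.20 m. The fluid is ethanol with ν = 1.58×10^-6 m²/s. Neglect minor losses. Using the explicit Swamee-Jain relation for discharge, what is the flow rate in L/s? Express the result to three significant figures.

Swamee-Jain (Type II): Q = -0.965·√(gD⁵h_f/L)·ln[ε/(3.7D) + √(3.17ν²L/(gD³h_f))]
√(gD⁵h_f/L) = √(9.81·0.540⁵·7.20/1240) = 0.05114
ε/(3.7D) = 8.01×10^-7; √(3.17ν²L/(gD³h_f)) = 2.97×10^-5
Q = -0.965·0.05114·ln(3.050×10^-5) = 0.5131 m³/s
Check: V = 2.24 m/s, Re = 7.66×10^5, f = 0.01221, h_f = 7.17 m ≈ 7.20 m ✓

Q ≈ 513 L/s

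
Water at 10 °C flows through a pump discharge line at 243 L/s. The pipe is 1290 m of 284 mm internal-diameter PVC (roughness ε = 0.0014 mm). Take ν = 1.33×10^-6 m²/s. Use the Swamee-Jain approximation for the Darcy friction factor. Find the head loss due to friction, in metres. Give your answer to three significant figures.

V = 4Q/(πD²) = 4·0.243/(π·0.284²) = 3.836 m/s
Re = VD/ν = 3.836·0.284/1.33×10^-6 = 8.19×10^5 → turbulent
ε/D = 0.0014/284 = 4.93×10^-6
Swamee-Jain: f = 0.01212
h_f = f(L/D)V²/(2g) = 0.01212·(1290/0.284)·3.836²/(2·9.81) = 41.28 m

h_f ≈ 41.3 m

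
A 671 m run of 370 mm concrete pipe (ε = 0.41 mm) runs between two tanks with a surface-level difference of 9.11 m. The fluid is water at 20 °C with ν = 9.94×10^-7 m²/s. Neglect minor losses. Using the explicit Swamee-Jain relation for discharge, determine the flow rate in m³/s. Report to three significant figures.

Swamee-Jain (Type II): Q = -0.965·√(gD⁵h_f/L)·ln[ε/(3.7D) + √(3.17ν²L/(gD³h_f))]
√(gD⁵h_f/L) = √(9.81·0.370⁵·9.11/671) = 0.03039
ε/(3.7D) = 2.99×10^-4; √(3.17ν²L/(gD³h_f)) = 2.15×10^-5
Q = -0.965·0.03039·ln(3.210×10^-4) = 0.2359 m³/s
Check: V = 2.19 m/s, Re = 8.17×10^5, f = 0.02058, h_f = 9.16 m ≈ 9.11 m ✓

Q ≈ 0.236 m³/s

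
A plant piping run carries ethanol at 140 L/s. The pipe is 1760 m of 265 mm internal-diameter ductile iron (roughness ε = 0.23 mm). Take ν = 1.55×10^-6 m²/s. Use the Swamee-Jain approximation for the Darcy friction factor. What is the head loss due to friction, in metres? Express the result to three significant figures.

h_f ≈ 43.3 m

V = 4Q/(πD²) = 4·0.140/(π·0.265²) = 2.538 m/s
Re = VD/ν = 2.538·0.265/1.55×10^-6 = 4.34×10^5 → turbulent
ε/D = 0.23/265 = 8.68×10^-4
Swamee-Jain: f = 0.01986
h_f = f(L/D)V²/(2g) = 0.01986·(1760/0.265)·2.538²/(2·9.81) = 43.31 m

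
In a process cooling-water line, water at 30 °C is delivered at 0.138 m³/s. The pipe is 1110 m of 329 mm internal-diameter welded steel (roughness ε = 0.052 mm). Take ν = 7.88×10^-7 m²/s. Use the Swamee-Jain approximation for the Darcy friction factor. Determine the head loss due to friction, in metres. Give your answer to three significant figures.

h_f ≈ 6.66 m

V = 4Q/(πD²) = 4·0.138/(π·0.329²) = 1.623 m/s
Re = VD/ν = 1.623·0.329/7.88×10^-7 = 6.78×10^5 → turbulent
ε/D = 0.052/329 = 1.58×10^-4
Swamee-Jain: f = 0.01470
h_f = f(L/D)V²/(2g) = 0.01470·(1110/0.329)·1.623²/(2·9.81) = 6.661 m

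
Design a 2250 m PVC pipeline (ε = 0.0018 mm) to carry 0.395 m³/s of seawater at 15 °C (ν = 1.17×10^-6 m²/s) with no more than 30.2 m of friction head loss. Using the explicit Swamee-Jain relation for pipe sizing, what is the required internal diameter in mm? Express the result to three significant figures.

Swamee-Jain (Type III): D = 0.66·[ε^1.25·(LQ²/(gh_f))^4.75 + ν·Q^9.4·(L/(gh_f))^5.2]^0.04
LQ²/(gh_f) = 1.185; L/(gh_f) = 7.595
Term 1 = ε^1.25·(…)^4.75 = 1.48×10^-7; Term 2 = ν·Q^9.4·(…)^5.2 = 7.16×10^-6
D = 0.66·(1.48×10^-7 + 7.16×10^-6)^0.04 = 0.4112 m = 411 mm
Check: V = 2.97 m/s, Re = 1.05×10^6, f = 0.01163, h_f = 28.7 m ≈ 30.2 m ✓

D ≈ 411 mm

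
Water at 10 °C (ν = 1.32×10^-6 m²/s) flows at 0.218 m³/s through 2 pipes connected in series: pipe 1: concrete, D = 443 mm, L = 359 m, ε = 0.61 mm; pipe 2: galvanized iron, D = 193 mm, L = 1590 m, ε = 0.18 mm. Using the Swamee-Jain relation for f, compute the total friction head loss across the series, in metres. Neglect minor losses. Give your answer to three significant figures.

Pipe 1: V = 1.414 m/s, Re = 4.75×10^5, ε/D = 0.00138, f = 0.02188, h_1 = f(L/D)V²/2g = 1.808 m
Pipe 2: V = 7.452 m/s, Re = 1.09×10^6, ε/D = 9.33×10^-4, f = 0.01969, h_2 = f(L/D)V²/2g = 459.0 m
Series → Q common, losses add: H = Σh = 460.8 m

H ≈ 461 m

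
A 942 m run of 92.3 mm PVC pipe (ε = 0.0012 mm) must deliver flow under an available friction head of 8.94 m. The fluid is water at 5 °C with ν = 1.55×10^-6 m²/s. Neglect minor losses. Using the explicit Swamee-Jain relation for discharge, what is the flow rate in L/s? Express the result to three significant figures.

Swamee-Jain (Type II): Q = -0.965·√(gD⁵h_f/L)·ln[ε/(3.7D) + √(3.17ν²L/(gD³h_f))]
√(gD⁵h_f/L) = √(9.81·0.0923⁵·8.94/942) = 7.897×10^-4
ε/(3.7D) = 3.51×10^-6; √(3.17ν²L/(gD³h_f)) = 3.23×10^-4
Q = -0.965·7.897×10^-4·ln(3.261×10^-4) = 0.006118 m³/s
Check: V = 0.914 m/s, Re = 5.45×10^4, f = 0.02042, h_f = 8.88 m ≈ 8.94 m ✓

Q ≈ 6.12 L/s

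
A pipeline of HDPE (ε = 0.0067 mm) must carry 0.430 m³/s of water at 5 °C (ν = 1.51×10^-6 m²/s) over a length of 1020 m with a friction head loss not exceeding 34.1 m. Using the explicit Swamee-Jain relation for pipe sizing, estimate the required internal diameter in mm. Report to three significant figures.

D ≈ 356 mm

Swamee-Jain (Type III): D = 0.66·[ε^1.25·(LQ²/(gh_f))^4.75 + ν·Q^9.4·(L/(gh_f))^5.2]^0.04
LQ²/(gh_f) = 0.5638; L/(gh_f) = 3.049
Term 1 = ε^1.25·(…)^4.75 = 2.24×10^-8; Term 2 = ν·Q^9.4·(…)^5.2 = 1.78×10^-7
D = 0.66·(2.24×10^-8 + 1.78×10^-7)^0.04 = 0.3562 m = 356 mm
Check: V = 4.32 m/s, Re = 1.02×10^6, f = 0.01203, h_f = 32.7 m ≈ 34.1 m ✓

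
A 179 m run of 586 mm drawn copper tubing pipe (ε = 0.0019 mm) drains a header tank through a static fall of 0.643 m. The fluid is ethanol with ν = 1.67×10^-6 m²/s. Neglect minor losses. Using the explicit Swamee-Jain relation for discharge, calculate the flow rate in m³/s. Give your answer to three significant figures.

Q ≈ 0.487 m³/s

Swamee-Jain (Type II): Q = -0.965·√(gD⁵h_f/L)·ln[ε/(3.7D) + √(3.17ν²L/(gD³h_f))]
√(gD⁵h_f/L) = √(9.81·0.586⁵·0.643/179) = 0.04935
ε/(3.7D) = 8.76×10^-7; √(3.17ν²L/(gD³h_f)) = 3.53×10^-5
Q = -0.965·0.04935·ln(3.619×10^-5) = 0.4870 m³/s
Check: V = 1.81 m/s, Re = 6.34×10^5, f = 0.01261, h_f = 0.640 m ≈ 0.643 m ✓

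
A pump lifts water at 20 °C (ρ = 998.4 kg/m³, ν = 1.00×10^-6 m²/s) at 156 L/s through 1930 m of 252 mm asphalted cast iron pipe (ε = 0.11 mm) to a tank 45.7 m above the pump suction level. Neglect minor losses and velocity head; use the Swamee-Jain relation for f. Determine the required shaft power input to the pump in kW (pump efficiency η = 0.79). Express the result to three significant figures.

P_shaft ≈ 214 kW

V = 4Q/(πD²) = 3.128 m/s; Re = 7.88×10^5; ε/D = 4.37×10^-4; f = 0.01700
h_f = f(L/D)V²/2g = 64.92 m
Total head H = z + h_f = 45.7 + 64.92 = 110.6 m
P_hyd = ρgQH = 998.4·9.81·0.156·110.6 = 169.0 kW
P_shaft = P_hyd/η = 169.0/0.79 = 213.9 kW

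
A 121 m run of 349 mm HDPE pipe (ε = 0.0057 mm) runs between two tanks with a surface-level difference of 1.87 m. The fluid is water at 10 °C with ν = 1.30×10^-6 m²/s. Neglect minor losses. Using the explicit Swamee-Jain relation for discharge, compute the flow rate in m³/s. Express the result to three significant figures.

Swamee-Jain (Type II): Q = -0.965·√(gD⁵h_f/L)·ln[ε/(3.7D) + √(3.17ν²L/(gD³h_f))]
√(gD⁵h_f/L) = √(9.81·0.349⁵·1.87/121) = 0.02802
ε/(3.7D) = 4.41×10^-6; √(3.17ν²L/(gD³h_f)) = 2.88×10^-5
Q = -0.965·0.02802·ln(3.325×10^-5) = 0.2788 m³/s
Check: V = 2.91 m/s, Re = 7.82×10^5, f = 0.01244, h_f = 1.87 m ≈ 1.87 m ✓

Q ≈ 0.279 m³/s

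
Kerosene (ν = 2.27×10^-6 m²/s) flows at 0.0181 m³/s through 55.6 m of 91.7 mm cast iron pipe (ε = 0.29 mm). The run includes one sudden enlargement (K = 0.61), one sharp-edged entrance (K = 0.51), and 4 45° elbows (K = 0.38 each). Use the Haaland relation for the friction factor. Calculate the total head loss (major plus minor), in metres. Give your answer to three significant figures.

V = 4Q/(πD²) = 2.741 m/s; V²/2g = 0.3828 m
Re = 1.11×10^5, ε/D = 0.00316 → f = 0.02764 (Haaland)
Major: h_f = f(L/D)·V²/2g = 0.02764·606.3·0.3828 = 6.415 m
Minor: ΣK = 2.64; h_m = ΣK·V²/2g = 1.011 m
Total H_L = 6.415 + 1.011 = 7.426 m

H_L ≈ 7.43 m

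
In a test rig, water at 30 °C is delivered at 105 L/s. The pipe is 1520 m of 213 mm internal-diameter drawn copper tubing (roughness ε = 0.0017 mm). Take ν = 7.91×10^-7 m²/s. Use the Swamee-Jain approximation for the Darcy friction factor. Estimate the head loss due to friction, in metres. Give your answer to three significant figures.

V = 4Q/(πD²) = 4·0.105/(π·0.213²) = 2.947 m/s
Re = VD/ν = 2.947·0.213/7.91×10^-7 = 7.93×10^5 → turbulent
ε/D = 0.0017/213 = 7.98×10^-6
Swamee-Jain: f = 0.01224
h_f = f(L/D)V²/(2g) = 0.01224·(1520/0.213)·2.947²/(2·9.81) = 38.67 m

h_f ≈ 38.7 m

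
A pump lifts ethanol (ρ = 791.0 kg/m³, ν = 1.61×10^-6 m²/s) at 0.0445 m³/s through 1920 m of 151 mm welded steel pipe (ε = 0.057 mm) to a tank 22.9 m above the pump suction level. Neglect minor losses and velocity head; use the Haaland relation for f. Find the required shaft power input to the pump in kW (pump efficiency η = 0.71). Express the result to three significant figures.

P_shaft ≈ 45.6 kW

V = 4Q/(πD²) = 2.485 m/s; Re = 2.33×10^5; ε/D = 3.77×10^-4; f = 0.01770
h_f = f(L/D)V²/2g = 70.84 m
Total head H = z + h_f = 22.9 + 70.84 = 93.74 m
P_hyd = ρgQH = 791.0·9.81·0.0445·93.74 = 32.37 kW
P_shaft = P_hyd/η = 32.37/0.71 = 45.59 kW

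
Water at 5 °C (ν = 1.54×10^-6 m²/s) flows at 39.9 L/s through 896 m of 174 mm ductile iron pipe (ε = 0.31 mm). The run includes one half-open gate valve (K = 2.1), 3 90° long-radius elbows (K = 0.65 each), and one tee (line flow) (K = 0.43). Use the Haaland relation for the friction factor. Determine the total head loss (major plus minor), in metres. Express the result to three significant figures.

H_L ≈ 18.1 m

V = 4Q/(πD²) = 1.678 m/s; V²/2g = 0.1435 m
Re = 1.90×10^5, ε/D = 0.00178 → f = 0.02365 (Haaland)
Major: h_f = f(L/D)·V²/2g = 0.02365·5149·0.1435 = 17.48 m
Minor: ΣK = 4.48; h_m = ΣK·V²/2g = 0.6429 m
Total H_L = 17.48 + 0.6429 = 18.12 m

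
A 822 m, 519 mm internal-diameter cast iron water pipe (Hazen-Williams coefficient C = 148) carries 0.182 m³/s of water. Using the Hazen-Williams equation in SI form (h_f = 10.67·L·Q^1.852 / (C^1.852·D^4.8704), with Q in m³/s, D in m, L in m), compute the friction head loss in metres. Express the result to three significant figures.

h_f ≈ 0.872 m

h_f = 10.67·822·0.182^1.852 / (148^1.852·0.519^4.8704) = 0.8722 m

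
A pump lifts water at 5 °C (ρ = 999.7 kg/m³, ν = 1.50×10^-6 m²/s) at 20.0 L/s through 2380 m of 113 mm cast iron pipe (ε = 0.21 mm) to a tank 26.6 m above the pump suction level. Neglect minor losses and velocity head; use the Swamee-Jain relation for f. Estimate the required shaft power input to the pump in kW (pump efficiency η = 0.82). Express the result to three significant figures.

V = 4Q/(πD²) = 1.994 m/s; Re = 1.50×10^5; ε/D = 0.00186; f = 0.02438
h_f = f(L/D)V²/2g = 104.1 m
Total head H = z + h_f = 26.6 + 104.1 = 130.7 m
P_hyd = ρgQH = 999.7·9.81·0.0200·130.7 = 25.64 kW
P_shaft = P_hyd/η = 25.64/0.82 = 31.26 kW

P_shaft ≈ 31.3 kW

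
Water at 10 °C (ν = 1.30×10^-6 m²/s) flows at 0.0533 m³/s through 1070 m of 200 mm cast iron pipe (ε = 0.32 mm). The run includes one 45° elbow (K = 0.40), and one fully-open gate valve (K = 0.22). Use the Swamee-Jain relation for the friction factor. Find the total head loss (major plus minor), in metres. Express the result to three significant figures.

H_L ≈ 18.2 m

V = 4Q/(πD²) = 1.697 m/s; V²/2g = 0.1467 m
Re = 2.61×10^5, ε/D = 0.00160 → f = 0.02305 (Swamee-Jain)
Major: h_f = f(L/D)·V²/2g = 0.02305·5350·0.1467 = 18.09 m
Minor: ΣK = 0.620; h_m = ΣK·V²/2g = 0.09096 m
Total H_L = 18.09 + 0.09096 = 18.18 m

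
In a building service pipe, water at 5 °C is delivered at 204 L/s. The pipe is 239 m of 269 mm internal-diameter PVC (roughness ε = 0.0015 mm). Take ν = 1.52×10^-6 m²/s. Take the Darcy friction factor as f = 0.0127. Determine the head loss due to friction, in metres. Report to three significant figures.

V = 4Q/(πD²) = 4·0.204/(π·0.269²) = 3.590 m/s
h_f = f(L/D)V²/(2g) = 0.01270·(239/0.269)·3.590²/(2·9.81) = 7.410 m

h_f ≈ 7.41 m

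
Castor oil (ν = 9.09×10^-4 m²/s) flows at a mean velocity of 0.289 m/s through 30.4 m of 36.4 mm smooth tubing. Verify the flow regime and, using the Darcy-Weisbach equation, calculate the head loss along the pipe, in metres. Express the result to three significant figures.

Re = VD/ν = 0.289·0.03640/9.09×10^-4 = 11.6 → laminar (Re < 2300)
f = 64/Re = 5.530
h_f = f(L/D)V²/(2g) = 5.530·(30.4/0.03640)·0.289²/(2·9.81) = 19.66 m

h_f ≈ 19.7 m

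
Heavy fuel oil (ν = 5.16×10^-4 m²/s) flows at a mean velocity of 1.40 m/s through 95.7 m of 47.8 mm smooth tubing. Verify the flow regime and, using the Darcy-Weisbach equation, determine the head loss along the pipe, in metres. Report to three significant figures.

h_f ≈ 98.7 m

Re = VD/ν = 1.40·0.04780/5.16×10^-4 = 130 → laminar (Re < 2300)
f = 64/Re = 0.4935
h_f = f(L/D)V²/(2g) = 0.4935·(95.7/0.04780)·1.40²/(2·9.81) = 98.70 m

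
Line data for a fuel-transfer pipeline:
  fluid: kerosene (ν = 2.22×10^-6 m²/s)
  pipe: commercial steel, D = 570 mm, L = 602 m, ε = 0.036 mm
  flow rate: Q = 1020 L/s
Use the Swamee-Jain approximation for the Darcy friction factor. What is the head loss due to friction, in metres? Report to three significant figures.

h_f ≈ 11.1 m

V = 4Q/(πD²) = 4·1.02/(π·0.570²) = 3.997 m/s
Re = VD/ν = 3.997·0.570/2.22×10^-6 = 1.03×10^6 → turbulent
ε/D = 0.036/570 = 6.32×10^-5
Swamee-Jain: f = 0.01289
h_f = f(L/D)V²/(2g) = 0.01289·(602/0.570)·3.997²/(2·9.81) = 11.08 m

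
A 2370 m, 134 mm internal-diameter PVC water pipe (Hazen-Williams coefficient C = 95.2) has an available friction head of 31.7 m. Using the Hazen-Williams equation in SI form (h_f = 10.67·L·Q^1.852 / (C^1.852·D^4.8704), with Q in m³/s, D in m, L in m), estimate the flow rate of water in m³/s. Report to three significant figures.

Q ≈ 0.0131 m³/s

Rearranging: Q = [h_f·C^1.852·D^4.8704 / (10.67·L)]^(1/1.852)
Q = [31.7·95.2^1.852·0.134^4.8704 / (10.67·2370)]^0.540 = 0.01307 m³/s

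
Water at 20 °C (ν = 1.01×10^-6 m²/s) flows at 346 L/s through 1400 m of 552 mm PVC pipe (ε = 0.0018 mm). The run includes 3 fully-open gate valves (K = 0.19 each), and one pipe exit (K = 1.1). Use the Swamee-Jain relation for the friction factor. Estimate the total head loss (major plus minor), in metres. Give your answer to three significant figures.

H_L ≈ 3.46 m

V = 4Q/(πD²) = 1.446 m/s; V²/2g = 0.1065 m
Re = 7.90×10^5, ε/D = 3.26×10^-6 → f = 0.01215 (Swamee-Jain)
Major: h_f = f(L/D)·V²/2g = 0.01215·2536·0.1065 = 3.284 m
Minor: ΣK = 1.67; h_m = ΣK·V²/2g = 0.1779 m
Total H_L = 3.284 + 0.1779 = 3.462 m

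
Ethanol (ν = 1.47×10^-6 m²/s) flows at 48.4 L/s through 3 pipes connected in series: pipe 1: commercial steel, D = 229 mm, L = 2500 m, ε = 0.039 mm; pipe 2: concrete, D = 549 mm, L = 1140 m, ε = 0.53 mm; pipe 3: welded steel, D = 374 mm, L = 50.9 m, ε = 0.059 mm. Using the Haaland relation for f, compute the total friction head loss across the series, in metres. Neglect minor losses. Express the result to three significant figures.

H ≈ 13.1 m

Pipe 1: V = 1.175 m/s, Re = 1.83×10^5, ε/D = 1.70×10^-4, f = 0.01688, h_1 = f(L/D)V²/2g = 12.97 m
Pipe 2: V = 0.2045 m/s, Re = 7.64×10^4, ε/D = 9.65×10^-4, f = 0.02244, h_2 = f(L/D)V²/2g = 0.09929 m
Pipe 3: V = 0.4406 m/s, Re = 1.12×10^5, ε/D = 1.58×10^-4, f = 0.01817, h_3 = f(L/D)V²/2g = 0.02447 m
Series → Q common, losses add: H = Σh = 13.10 m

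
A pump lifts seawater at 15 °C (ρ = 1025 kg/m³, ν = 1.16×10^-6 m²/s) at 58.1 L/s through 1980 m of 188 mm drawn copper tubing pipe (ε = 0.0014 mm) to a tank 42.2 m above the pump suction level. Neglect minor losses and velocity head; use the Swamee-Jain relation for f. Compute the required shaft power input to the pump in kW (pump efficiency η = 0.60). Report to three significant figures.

V = 4Q/(πD²) = 2.093 m/s; Re = 3.39×10^5; ε/D = 7.45×10^-6; f = 0.01414
h_f = f(L/D)V²/2g = 33.26 m
Total head H = z + h_f = 42.2 + 33.26 = 75.46 m
P_hyd = ρgQH = 1025·9.81·0.0581·75.46 = 44.08 kW
P_shaft = P_hyd/η = 44.08/0.60 = 73.47 kW

P_shaft ≈ 73.5 kW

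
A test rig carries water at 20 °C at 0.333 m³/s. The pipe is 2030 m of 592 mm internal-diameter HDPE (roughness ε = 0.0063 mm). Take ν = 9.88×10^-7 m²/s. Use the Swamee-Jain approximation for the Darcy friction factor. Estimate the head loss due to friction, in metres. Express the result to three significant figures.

V = 4Q/(πD²) = 4·0.333/(π·0.592²) = 1.210 m/s
Re = VD/ν = 1.210·0.592/9.88×10^-7 = 7.25×10^5 → turbulent
ε/D = 0.0063/592 = 1.06×10^-5
Swamee-Jain: f = 0.01248
h_f = f(L/D)V²/(2g) = 0.01248·(2030/0.592)·1.210²/(2·9.81) = 3.192 m

h_f ≈ 3.19 m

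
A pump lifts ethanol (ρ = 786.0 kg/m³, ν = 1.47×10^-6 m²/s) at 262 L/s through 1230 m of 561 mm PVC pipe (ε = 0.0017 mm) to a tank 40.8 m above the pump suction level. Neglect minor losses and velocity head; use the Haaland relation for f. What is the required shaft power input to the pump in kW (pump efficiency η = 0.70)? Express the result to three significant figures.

V = 4Q/(πD²) = 1.060 m/s; Re = 4.05×10^5; ε/D = 3.03×10^-6; f = 0.01360
h_f = f(L/D)V²/2g = 1.708 m
Total head H = z + h_f = 40.8 + 1.708 = 42.51 m
P_hyd = ρgQH = 786.0·9.81·0.262·42.51 = 85.87 kW
P_shaft = P_hyd/η = 85.87/0.70 = 122.7 kW

P_shaft ≈ 123 kW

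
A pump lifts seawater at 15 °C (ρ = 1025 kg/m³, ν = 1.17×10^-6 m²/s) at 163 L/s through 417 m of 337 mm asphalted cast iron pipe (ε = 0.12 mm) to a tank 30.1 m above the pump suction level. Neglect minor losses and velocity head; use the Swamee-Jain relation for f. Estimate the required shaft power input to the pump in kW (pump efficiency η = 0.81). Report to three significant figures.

P_shaft ≈ 68.0 kW

V = 4Q/(πD²) = 1.827 m/s; Re = 5.26×10^5; ε/D = 3.56×10^-4; f = 0.01675
h_f = f(L/D)V²/2g = 3.528 m
Total head H = z + h_f = 30.1 + 3.528 = 33.63 m
P_hyd = ρgQH = 1025·9.81·0.163·33.63 = 55.12 kW
P_shaft = P_hyd/η = 55.12/0.81 = 68.04 kW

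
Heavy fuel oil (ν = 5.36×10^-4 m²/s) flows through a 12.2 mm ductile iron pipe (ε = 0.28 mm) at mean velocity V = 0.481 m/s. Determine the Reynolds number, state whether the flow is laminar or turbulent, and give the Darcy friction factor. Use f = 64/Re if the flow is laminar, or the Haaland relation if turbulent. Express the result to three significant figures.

Re ≈ 10.9; laminar; f = 64/Re ≈ 5.85

Re = VD/ν = 0.4810·0.0122/5.36×10^-4 = 10.9
Re < 2300 → laminar → f = 64/Re = 5.846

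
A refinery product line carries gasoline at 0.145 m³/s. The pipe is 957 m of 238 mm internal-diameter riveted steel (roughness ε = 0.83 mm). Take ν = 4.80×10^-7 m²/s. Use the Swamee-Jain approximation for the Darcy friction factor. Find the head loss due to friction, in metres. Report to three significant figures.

h_f ≈ 59.7 m

V = 4Q/(πD²) = 4·0.145/(π·0.238²) = 3.259 m/s
Re = VD/ν = 3.259·0.238/4.80×10^-7 = 1.62×10^6 → turbulent
ε/D = 0.83/238 = 0.00349
Swamee-Jain: f = 0.02743
h_f = f(L/D)V²/(2g) = 0.02743·(957/0.238)·3.259²/(2·9.81) = 59.72 m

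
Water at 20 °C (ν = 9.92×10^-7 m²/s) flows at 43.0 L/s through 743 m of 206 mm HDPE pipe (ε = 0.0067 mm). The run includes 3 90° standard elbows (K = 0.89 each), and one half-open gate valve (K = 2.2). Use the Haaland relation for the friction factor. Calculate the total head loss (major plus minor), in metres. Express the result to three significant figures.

H_L ≈ 4.98 m

V = 4Q/(πD²) = 1.290 m/s; V²/2g = 0.08484 m
Re = 2.68×10^5, ε/D = 3.25×10^-5 → f = 0.01491 (Haaland)
Major: h_f = f(L/D)·V²/2g = 0.01491·3607·0.08484 = 4.562 m
Minor: ΣK = 4.87; h_m = ΣK·V²/2g = 0.4132 m
Total H_L = 4.562 + 0.4132 = 4.975 m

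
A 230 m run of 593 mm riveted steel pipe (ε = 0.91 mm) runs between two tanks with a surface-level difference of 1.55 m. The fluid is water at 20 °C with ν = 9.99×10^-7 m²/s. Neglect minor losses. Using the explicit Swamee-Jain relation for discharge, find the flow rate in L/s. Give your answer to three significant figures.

Swamee-Jain (Type II): Q = -0.965·√(gD⁵h_f/L)·ln[ε/(3.7D) + √(3.17ν²L/(gD³h_f))]
√(gD⁵h_f/L) = √(9.81·0.593⁵·1.55/230) = 0.06963
ε/(3.7D) = 4.15×10^-4; √(3.17ν²L/(gD³h_f)) = 1.51×10^-5
Q = -0.965·0.06963·ln(4.299×10^-4) = 0.5208 m³/s
Check: V = 1.89 m/s, Re = 1.12×10^6, f = 0.02213, h_f = 1.56 m ≈ 1.55 m ✓

Q ≈ 521 L/s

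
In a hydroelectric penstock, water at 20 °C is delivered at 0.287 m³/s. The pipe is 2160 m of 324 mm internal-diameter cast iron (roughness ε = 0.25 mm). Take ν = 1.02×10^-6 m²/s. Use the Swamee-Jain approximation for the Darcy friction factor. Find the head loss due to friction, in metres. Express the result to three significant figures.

h_f ≈ 77.7 m

V = 4Q/(πD²) = 4·0.287/(π·0.324²) = 3.481 m/s
Re = VD/ν = 3.481·0.324/1.02×10^-6 = 1.11×10^6 → turbulent
ε/D = 0.25/324 = 7.72×10^-4
Swamee-Jain: f = 0.01887
h_f = f(L/D)V²/(2g) = 0.01887·(2160/0.324)·3.481²/(2·9.81) = 77.71 m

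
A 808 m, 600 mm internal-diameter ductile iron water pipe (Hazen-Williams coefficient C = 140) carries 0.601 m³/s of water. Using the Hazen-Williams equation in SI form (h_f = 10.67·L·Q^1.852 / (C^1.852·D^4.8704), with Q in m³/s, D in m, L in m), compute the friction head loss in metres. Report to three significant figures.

h_f ≈ 4.28 m

h_f = 10.67·808·0.601^1.852 / (140^1.852·0.600^4.8704) = 4.285 m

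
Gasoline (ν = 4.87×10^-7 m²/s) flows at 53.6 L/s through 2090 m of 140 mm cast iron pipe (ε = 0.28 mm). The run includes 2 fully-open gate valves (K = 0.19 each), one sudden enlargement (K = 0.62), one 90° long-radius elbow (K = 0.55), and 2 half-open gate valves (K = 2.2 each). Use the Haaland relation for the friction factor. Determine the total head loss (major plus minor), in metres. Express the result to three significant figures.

V = 4Q/(πD²) = 3.482 m/s; V²/2g = 0.6179 m
Re = 1.00×10^6, ε/D = 0.00200 → f = 0.02363 (Haaland)
Major: h_f = f(L/D)·V²/2g = 0.02363·14929·0.6179 = 218.0 m
Minor: ΣK = 5.95; h_m = ΣK·V²/2g = 3.677 m
Total H_L = 218.0 + 3.677 = 221.7 m

H_L ≈ 222 m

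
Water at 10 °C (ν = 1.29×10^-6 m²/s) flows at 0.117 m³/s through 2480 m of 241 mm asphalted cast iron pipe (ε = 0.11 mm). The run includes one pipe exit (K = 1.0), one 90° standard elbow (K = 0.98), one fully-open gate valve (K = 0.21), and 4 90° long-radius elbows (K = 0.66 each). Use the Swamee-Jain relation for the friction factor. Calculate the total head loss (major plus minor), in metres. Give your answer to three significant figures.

H_L ≈ 62.1 m

V = 4Q/(πD²) = 2.565 m/s; V²/2g = 0.3353 m
Re = 4.79×10^5, ε/D = 4.56×10^-4 → f = 0.01754 (Swamee-Jain)
Major: h_f = f(L/D)·V²/2g = 0.01754·10290·0.3353 = 60.51 m
Minor: ΣK = 4.83; h_m = ΣK·V²/2g = 1.619 m
Total H_L = 60.51 + 1.619 = 62.13 m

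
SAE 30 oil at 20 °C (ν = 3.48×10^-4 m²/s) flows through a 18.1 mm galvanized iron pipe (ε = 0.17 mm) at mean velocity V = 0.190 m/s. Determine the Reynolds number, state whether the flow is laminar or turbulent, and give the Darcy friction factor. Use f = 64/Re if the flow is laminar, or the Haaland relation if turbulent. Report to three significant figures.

Re ≈ 9.88; laminar; f = 64/Re ≈ 6.48

Re = VD/ν = 0.1900·0.0181/3.48×10^-4 = 9.88
Re < 2300 → laminar → f = 64/Re = 6.476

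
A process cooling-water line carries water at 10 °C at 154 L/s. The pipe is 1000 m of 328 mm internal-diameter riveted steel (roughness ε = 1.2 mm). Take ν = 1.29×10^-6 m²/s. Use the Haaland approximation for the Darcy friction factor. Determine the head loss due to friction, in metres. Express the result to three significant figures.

h_f ≈ 14.4 m

V = 4Q/(πD²) = 4·0.154/(π·0.328²) = 1.823 m/s
Re = VD/ν = 1.823·0.328/1.29×10^-6 = 4.63×10^5 → turbulent
ε/D = 1.2/328 = 0.00366
Haaland: f = 0.02797
h_f = f(L/D)V²/(2g) = 0.02797·(1000/0.328)·1.823²/(2·9.81) = 14.44 m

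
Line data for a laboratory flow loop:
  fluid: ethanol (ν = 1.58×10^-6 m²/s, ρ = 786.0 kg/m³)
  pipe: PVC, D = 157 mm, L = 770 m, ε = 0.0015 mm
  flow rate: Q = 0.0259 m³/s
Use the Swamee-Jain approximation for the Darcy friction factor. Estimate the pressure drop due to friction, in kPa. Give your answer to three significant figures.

V = 4Q/(πD²) = 4·0.0259/(π·0.157²) = 1.338 m/s
Re = VD/ν = 1.338·0.157/1.58×10^-6 = 1.33×10^5 → turbulent
ε/D = 0.0015/157 = 9.55×10^-6
Swamee-Jain: f = 0.01691
h_f = f(L/D)V²/(2g) = 0.01691·(770/0.157)·1.338²/(2·9.81) = 7.568 m
Δp = ρg·h_f = 786.0·9.81·7.568 = 58.35 kPa

Δp ≈ 58.4 kPa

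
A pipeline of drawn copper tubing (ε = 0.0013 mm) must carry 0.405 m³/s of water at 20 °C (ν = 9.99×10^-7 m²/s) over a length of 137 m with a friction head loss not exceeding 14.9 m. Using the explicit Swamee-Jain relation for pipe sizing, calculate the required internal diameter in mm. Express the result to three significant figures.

Swamee-Jain (Type III): D = 0.66·[ε^1.25·(LQ²/(gh_f))^4.75 + ν·Q^9.4·(L/(gh_f))^5.2]^0.04
LQ²/(gh_f) = 0.1537; L/(gh_f) = 0.9373
Term 1 = ε^1.25·(…)^4.75 = 6.02×10^-12; Term 2 = ν·Q^9.4·(…)^5.2 = 1.46×10^-10
D = 0.66·(6.02×10^-12 + 1.46×10^-10)^0.04 = 0.2672 m = 267 mm
Check: V = 7.22 m/s, Re = 1.93×10^6, f = 0.01060, h_f = 14.5 m ≈ 14.9 m ✓

D ≈ 267 mm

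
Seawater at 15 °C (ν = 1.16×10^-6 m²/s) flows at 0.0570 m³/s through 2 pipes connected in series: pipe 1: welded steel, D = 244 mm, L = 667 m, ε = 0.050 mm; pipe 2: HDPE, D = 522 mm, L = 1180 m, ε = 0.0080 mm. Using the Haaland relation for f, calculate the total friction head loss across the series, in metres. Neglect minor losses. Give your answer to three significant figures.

H ≈ 3.53 m

Pipe 1: V = 1.219 m/s, Re = 2.56×10^5, ε/D = 2.05×10^-4, f = 0.01639, h_1 = f(L/D)V²/2g = 3.393 m
Pipe 2: V = 0.2663 m/s, Re = 1.20×10^5, ε/D = 1.53×10^-5, f = 0.01723, h_2 = f(L/D)V²/2g = 0.1409 m
Series → Q common, losses add: H = Σh = 3.534 m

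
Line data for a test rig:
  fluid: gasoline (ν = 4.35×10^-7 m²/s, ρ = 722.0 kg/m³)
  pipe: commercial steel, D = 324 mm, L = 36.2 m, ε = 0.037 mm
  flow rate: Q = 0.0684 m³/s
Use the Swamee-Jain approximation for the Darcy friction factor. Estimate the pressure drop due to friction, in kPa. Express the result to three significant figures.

V = 4Q/(πD²) = 4·0.0684/(π·0.324²) = 0.8296 m/s
Re = VD/ν = 0.8296·0.324/4.35×10^-7 = 6.18×10^5 → turbulent
ε/D = 0.037/324 = 1.14×10^-4
Swamee-Jain: f = 0.01431
h_f = f(L/D)V²/(2g) = 0.01431·(36.2/0.324)·0.8296²/(2·9.81) = 0.05609 m
Δp = ρg·h_f = 722.0·9.81·0.05609 = 0.3972 kPa

Δp ≈ 0.397 kPa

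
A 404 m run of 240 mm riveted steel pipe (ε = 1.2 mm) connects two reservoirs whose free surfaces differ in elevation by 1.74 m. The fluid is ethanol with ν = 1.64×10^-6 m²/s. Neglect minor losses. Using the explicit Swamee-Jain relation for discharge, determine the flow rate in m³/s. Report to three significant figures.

Swamee-Jain (Type II): Q = -0.965·√(gD⁵h_f/L)·ln[ε/(3.7D) + √(3.17ν²L/(gD³h_f))]
√(gD⁵h_f/L) = √(9.81·0.240⁵·1.74/404) = 0.005800
ε/(3.7D) = 0.00135; √(3.17ν²L/(gD³h_f)) = 1.21×10^-4
Q = -0.965·0.005800·ln(0.001472) = 0.03650 m³/s
Check: V = 0.807 m/s, Re = 1.18×10^5, f = 0.03140, h_f = 1.75 m ≈ 1.74 m ✓

Q ≈ 0.0365 m³/s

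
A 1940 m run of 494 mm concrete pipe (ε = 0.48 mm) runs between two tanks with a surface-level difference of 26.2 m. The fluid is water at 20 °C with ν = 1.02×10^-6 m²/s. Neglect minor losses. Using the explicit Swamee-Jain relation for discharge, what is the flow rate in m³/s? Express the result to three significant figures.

Swamee-Jain (Type II): Q = -0.965·√(gD⁵h_f/L)·ln[ε/(3.7D) + √(3.17ν²L/(gD³h_f))]
√(gD⁵h_f/L) = √(9.81·0.494⁵·26.2/1940) = 0.06243
ε/(3.7D) = 2.63×10^-4; √(3.17ν²L/(gD³h_f)) = 1.44×10^-5
Q = -0.965·0.06243·ln(2.770×10^-4) = 0.4935 m³/s
Check: V = 2.57 m/s, Re = 1.25×10^6, f = 0.01983, h_f = 26.3 m ≈ 26.2 m ✓

Q ≈ 0.494 m³/s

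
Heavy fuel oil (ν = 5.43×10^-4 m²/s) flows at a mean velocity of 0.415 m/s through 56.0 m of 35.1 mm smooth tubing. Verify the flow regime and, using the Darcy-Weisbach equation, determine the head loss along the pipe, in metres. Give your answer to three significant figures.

h_f ≈ 33.4 m

Re = VD/ν = 0.415·0.03510/5.43×10^-4 = 26.8 → laminar (Re < 2300)
f = 64/Re = 2.386
h_f = f(L/D)V²/(2g) = 2.386·(56.0/0.03510)·0.415²/(2·9.81) = 33.41 m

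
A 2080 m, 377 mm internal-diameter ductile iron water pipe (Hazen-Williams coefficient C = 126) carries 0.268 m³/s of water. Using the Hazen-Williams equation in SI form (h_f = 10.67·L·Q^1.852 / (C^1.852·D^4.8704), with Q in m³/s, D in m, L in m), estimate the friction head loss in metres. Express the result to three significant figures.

h_f = 10.67·2080·0.268^1.852 / (126^1.852·0.377^4.8704) = 28.88 m

h_f ≈ 28.9 m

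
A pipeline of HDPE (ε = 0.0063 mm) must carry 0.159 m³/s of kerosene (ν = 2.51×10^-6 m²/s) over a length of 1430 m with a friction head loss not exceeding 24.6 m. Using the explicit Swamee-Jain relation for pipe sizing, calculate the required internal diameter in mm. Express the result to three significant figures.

Swamee-Jain (Type III): D = 0.66·[ε^1.25·(LQ²/(gh_f))^4.75 + ν·Q^9.4·(L/(gh_f))^5.2]^0.04
LQ²/(gh_f) = 0.1498; L/(gh_f) = 5.926
Term 1 = ε^1.25·(…)^4.75 = 3.83×10^-11; Term 2 = ν·Q^9.4·(…)^5.2 = 8.15×10^-10
D = 0.66·(3.83×10^-11 + 8.15×10^-10)^0.04 = 0.2863 m = 286 mm
Check: V = 2.47 m/s, Re = 2.82×10^5, f = 0.01479, h_f = 23.0 m ≈ 24.6 m ✓

D ≈ 286 mm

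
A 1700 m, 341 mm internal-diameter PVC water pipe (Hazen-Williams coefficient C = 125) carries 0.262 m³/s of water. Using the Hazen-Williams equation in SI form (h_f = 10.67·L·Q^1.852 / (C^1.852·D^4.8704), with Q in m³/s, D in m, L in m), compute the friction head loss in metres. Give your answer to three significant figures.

h_f ≈ 37.5 m

h_f = 10.67·1700·0.262^1.852 / (125^1.852·0.341^4.8704) = 37.45 m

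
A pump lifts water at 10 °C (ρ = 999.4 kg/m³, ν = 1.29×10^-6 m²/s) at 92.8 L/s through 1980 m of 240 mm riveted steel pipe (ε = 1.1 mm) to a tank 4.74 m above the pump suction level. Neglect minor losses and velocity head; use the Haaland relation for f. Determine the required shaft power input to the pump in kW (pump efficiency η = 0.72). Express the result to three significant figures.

V = 4Q/(πD²) = 2.051 m/s; Re = 3.82×10^5; ε/D = 0.00458; f = 0.02988
h_f = f(L/D)V²/2g = 52.88 m
Total head H = z + h_f = 4.74 + 52.88 = 57.62 m
P_hyd = ρgQH = 999.4·9.81·0.0928·57.62 = 52.42 kW
P_shaft = P_hyd/η = 52.42/0.72 = 72.81 kW

P_shaft ≈ 72.8 kW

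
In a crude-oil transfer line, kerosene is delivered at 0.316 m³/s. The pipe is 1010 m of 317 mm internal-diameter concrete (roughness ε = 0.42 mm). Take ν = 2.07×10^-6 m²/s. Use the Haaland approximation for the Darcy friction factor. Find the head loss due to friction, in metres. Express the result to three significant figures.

V = 4Q/(πD²) = 4·0.316/(π·0.317²) = 4.004 m/s
Re = VD/ν = 4.004·0.317/2.07×10^-6 = 6.13×10^5 → turbulent
ε/D = 0.42/317 = 0.00132
Haaland: f = 0.02145
h_f = f(L/D)V²/(2g) = 0.02145·(1010/0.317)·4.004²/(2·9.81) = 55.83 m

h_f ≈ 55.8 m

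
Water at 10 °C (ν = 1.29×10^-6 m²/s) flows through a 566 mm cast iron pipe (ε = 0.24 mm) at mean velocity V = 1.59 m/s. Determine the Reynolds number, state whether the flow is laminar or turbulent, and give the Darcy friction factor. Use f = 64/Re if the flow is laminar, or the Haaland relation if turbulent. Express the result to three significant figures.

Re = VD/ν = 1.590·0.566/1.29×10^-6 = 6.98×10^5
Re > 4000 → turbulent; ε/D = 4.24×10^-4
Haaland: f = 0.01683

Re ≈ 6.98×10^5; turbulent; f ≈ 0.0168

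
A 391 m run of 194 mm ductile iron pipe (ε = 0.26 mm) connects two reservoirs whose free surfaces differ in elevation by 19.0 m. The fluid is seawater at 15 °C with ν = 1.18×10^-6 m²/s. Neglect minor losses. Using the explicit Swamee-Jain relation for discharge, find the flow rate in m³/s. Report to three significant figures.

Q ≈ 0.0865 m³/s

Swamee-Jain (Type II): Q = -0.965·√(gD⁵h_f/L)·ln[ε/(3.7D) + √(3.17ν²L/(gD³h_f))]
√(gD⁵h_f/L) = √(9.81·0.194⁵·19.0/391) = 0.01145
ε/(3.7D) = 3.62×10^-4; √(3.17ν²L/(gD³h_f)) = 3.56×10^-5
Q = -0.965·0.01145·ln(3.978×10^-4) = 0.08647 m³/s
Check: V = 2.93 m/s, Re = 4.81×10^5, f = 0.02174, h_f = 19.1 m ≈ 19.0 m ✓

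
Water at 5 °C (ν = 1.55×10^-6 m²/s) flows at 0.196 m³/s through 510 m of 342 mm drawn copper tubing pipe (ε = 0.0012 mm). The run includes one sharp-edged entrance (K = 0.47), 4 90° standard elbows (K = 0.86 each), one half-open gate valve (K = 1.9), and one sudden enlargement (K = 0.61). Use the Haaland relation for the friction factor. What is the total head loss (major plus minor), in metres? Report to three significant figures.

V = 4Q/(πD²) = 2.134 m/s; V²/2g = 0.2320 m
Re = 4.71×10^5, ε/D = 3.51×10^-6 → f = 0.01324 (Haaland)
Major: h_f = f(L/D)·V²/2g = 0.01324·1491·0.2320 = 4.582 m
Minor: ΣK = 6.42; h_m = ΣK·V²/2g = 1.490 m
Total H_L = 4.582 + 1.490 = 6.071 m

H_L ≈ 6.07 m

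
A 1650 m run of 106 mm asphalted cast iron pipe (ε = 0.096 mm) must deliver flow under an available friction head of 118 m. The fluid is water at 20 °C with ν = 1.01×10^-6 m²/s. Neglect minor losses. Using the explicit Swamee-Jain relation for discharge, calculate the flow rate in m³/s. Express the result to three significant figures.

Q ≈ 0.0239 m³/s

Swamee-Jain (Type II): Q = -0.965·√(gD⁵h_f/L)·ln[ε/(3.7D) + √(3.17ν²L/(gD³h_f))]
√(gD⁵h_f/L) = √(9.81·0.106⁵·118/1650) = 0.003064
ε/(3.7D) = 2.45×10^-4; √(3.17ν²L/(gD³h_f)) = 6.22×10^-5
Q = -0.965·0.003064·ln(3.070×10^-4) = 0.02392 m³/s
Check: V = 2.71 m/s, Re = 2.84×10^5, f = 0.02040, h_f = 119 m ≈ 118 m ✓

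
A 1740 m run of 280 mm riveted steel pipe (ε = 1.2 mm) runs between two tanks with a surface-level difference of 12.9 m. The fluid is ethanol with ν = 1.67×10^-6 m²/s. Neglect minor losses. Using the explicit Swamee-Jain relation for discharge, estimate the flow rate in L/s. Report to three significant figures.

Swamee-Jain (Type II): Q = -0.965·√(gD⁵h_f/L)·ln[ε/(3.7D) + √(3.17ν²L/(gD³h_f))]
√(gD⁵h_f/L) = √(9.81·0.280⁵·12.9/1740) = 0.01119
ε/(3.7D) = 0.00116; √(3.17ν²L/(gD³h_f)) = 7.44×10^-5
Q = -0.965·0.01119·ln(0.001233) = 0.07232 m³/s
Check: V = 1.17 m/s, Re = 1.97×10^5, f = 0.02971, h_f = 13.0 m ≈ 12.9 m ✓

Q ≈ 72.3 L/s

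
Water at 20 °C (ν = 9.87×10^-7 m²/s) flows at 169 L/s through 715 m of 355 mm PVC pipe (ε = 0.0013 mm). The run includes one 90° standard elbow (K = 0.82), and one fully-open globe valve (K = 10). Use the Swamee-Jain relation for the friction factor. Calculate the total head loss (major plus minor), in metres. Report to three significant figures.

V = 4Q/(πD²) = 1.707 m/s; V²/2g = 0.1486 m
Re = 6.14×10^5, ε/D = 3.66×10^-6 → f = 0.01269 (Swamee-Jain)
Major: h_f = f(L/D)·V²/2g = 0.01269·2014·0.1486 = 3.798 m
Minor: ΣK = 10.8; h_m = ΣK·V²/2g = 1.608 m
Total H_L = 3.798 + 1.608 = 5.405 m

H_L ≈ 5.41 m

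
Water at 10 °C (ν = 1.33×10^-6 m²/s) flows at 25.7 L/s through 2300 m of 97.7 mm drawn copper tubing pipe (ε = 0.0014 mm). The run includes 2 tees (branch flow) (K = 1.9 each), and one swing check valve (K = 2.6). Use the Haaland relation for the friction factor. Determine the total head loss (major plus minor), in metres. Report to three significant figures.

V = 4Q/(πD²) = 3.428 m/s; V²/2g = 0.5990 m
Re = 2.52×10^5, ε/D = 1.43×10^-5 → f = 0.01493 (Haaland)
Major: h_f = f(L/D)·V²/2g = 0.01493·23541·0.5990 = 210.5 m
Minor: ΣK = 6.40; h_m = ΣK·V²/2g = 3.833 m
Total H_L = 210.5 + 3.833 = 214.3 m

H_L ≈ 214 m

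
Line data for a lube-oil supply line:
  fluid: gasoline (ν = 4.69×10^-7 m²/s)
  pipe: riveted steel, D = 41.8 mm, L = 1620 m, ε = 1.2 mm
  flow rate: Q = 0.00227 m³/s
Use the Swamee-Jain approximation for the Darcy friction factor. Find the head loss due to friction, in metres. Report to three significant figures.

h_f ≈ 306 m

V = 4Q/(πD²) = 4·0.00227/(π·0.0418²) = 1.654 m/s
Re = VD/ν = 1.654·0.0418/4.69×10^-7 = 1.47×10^5 → turbulent
ε/D = 1.2/41.8 = 0.0287
Swamee-Jain: f = 0.05652
h_f = f(L/D)V²/(2g) = 0.05652·(1620/0.0418)·1.654²/(2·9.81) = 305.5 m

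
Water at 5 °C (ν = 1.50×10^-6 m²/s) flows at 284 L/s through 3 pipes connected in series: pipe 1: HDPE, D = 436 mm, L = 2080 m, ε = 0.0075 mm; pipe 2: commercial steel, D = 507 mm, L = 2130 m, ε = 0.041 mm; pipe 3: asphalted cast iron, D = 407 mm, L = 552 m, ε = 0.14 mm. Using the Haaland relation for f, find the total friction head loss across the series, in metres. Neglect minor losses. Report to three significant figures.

Pipe 1: V = 1.902 m/s, Re = 5.53×10^5, ε/D = 1.72×10^-5, f = 0.01305, h_1 = f(L/D)V²/2g = 11.48 m
Pipe 2: V = 1.407 m/s, Re = 4.75×10^5, ε/D = 8.09×10^-5, f = 0.01413, h_2 = f(L/D)V²/2g = 5.989 m
Pipe 3: V = 2.183 m/s, Re = 5.92×10^5, ε/D = 3.44×10^-4, f = 0.01634, h_3 = f(L/D)V²/2g = 5.384 m
Series → Q common, losses add: H = Σh = 22.85 m

H ≈ 22.9 m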